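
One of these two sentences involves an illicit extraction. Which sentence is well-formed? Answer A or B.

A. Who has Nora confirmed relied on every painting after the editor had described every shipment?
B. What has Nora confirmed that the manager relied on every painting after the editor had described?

In B, the wh-phrase is extracted from inside an adjunct island (introduced by "after"), which blocks movement.
In A, the extraction path crosses only that-complement boundaries, which are transparent.
So A is grammatical.

A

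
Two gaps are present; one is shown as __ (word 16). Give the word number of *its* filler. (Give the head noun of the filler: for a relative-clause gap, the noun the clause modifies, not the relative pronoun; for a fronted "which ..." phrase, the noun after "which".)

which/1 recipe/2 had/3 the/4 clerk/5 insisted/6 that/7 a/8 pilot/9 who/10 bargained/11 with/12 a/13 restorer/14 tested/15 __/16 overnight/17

The marked gap is the direct object of "tested".
Its filler is the fronted wh-phrase "which recipe", at word 2.
(The other dependency links word 9 to a gap after word 10.)

2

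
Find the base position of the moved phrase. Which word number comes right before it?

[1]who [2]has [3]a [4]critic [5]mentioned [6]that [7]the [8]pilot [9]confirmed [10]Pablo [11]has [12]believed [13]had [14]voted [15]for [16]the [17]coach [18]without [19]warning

The displaced element is "who" (word 1).
It is linked across 3 clause boundaries (that → Ø → Ø).
It functions as the subject of "voted", so the gap sits immediately after word 12 ("believed").
Base order: A critic has mentioned that the pilot confirmed Pablo has believed that who had voted for the coach without warning.

12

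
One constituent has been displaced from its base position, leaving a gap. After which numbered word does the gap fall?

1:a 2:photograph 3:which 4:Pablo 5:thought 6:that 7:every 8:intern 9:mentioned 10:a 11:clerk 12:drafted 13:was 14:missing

12

The displaced element is "a photograph" (word 2).
It is linked across 2 clause boundaries (that → Ø).
It functions as the direct object of "drafted", so the gap sits immediately after word 12 ("drafted").
Base order: Pablo thought that every intern mentioned a clerk drafted a photograph.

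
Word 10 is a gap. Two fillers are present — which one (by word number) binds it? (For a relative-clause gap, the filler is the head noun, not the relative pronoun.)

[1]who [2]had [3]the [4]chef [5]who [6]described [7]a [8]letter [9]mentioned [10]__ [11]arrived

The marked gap is the subject of "arrived".
Its filler is the fronted wh-phrase "who", at word 1.
(The other dependency links word 4 to a gap after word 5.)

1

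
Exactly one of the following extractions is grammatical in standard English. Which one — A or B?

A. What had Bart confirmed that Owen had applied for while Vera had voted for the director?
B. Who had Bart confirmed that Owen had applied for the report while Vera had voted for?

In B, the wh-phrase is extracted from inside an adjunct island (introduced by "while"), which blocks movement.
In A, the extraction path crosses only that-complement boundaries, which are transparent.
So A is grammatical.

A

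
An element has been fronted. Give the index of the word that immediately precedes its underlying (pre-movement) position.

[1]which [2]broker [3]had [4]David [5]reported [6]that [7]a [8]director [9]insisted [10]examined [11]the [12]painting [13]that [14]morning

The displaced element is "which broker" (word 2).
It is linked across 2 clause boundaries (that → Ø).
It functions as the subject of "examined", so the gap sits immediately after word 9 ("insisted").
Base order: David had reported that a director insisted that which broker examined the painting that morning.

9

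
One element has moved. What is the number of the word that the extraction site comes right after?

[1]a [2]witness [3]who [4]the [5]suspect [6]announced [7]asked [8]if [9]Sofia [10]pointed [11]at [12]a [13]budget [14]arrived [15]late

The displaced element is "a witness" (word 2).
It is linked across 1 clause boundary (Ø).
It functions as the subject of "asked", so the gap sits immediately after word 6 ("announced").
Base order: The suspect announced that a witness asked if Sofia pointed at a budget.

6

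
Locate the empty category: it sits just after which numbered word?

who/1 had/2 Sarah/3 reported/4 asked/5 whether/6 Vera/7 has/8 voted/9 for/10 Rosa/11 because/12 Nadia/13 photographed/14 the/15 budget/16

The displaced element is "who" (word 1).
It is linked across 1 clause boundary (Ø).
It functions as the subject of "asked", so the gap sits immediately after word 4 ("reported").
Base order: Sarah had reported that who asked whether Vera has voted for Rosa because Nadia photographed the budget.

4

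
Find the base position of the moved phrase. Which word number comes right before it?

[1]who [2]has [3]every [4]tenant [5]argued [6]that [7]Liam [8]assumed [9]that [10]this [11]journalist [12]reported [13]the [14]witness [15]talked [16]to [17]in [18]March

The displaced element is "who" (word 1).
It is linked across 3 clause boundaries (that → that → Ø).
It functions as the object of the preposition "to" of "talked", so the gap sits immediately after word 16 ("to").
Base order: Every tenant has argued that Liam assumed that this journalist reported the witness talked to who in March.

16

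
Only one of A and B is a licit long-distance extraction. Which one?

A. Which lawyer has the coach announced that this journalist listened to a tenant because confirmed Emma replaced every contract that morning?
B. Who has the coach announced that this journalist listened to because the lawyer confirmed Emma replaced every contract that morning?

In A, the wh-phrase is extracted from inside an adjunct island (introduced by "because"), which blocks movement.
In B, the extraction path crosses only that-complement boundaries, which are transparent.
So B is grammatical.

B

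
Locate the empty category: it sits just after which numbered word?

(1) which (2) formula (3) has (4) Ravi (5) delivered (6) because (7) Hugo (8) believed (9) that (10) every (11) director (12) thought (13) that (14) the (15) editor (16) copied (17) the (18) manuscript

5

The displaced element is "which formula" (word 2).
It functions as the direct object of "delivered", so the gap sits immediately after word 5 ("delivered").
Base order: Ravi has delivered which formula because Hugo believed that every director thought that the editor copied the manuscript.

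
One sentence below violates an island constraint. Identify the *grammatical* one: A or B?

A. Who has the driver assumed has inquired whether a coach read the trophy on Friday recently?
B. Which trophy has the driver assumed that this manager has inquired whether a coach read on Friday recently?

A

In B, the wh-phrase is extracted from inside a wh-island (introduced by "whether"), which blocks movement.
In A, the extraction path crosses only that-complement boundaries, which are transparent.
So A is grammatical.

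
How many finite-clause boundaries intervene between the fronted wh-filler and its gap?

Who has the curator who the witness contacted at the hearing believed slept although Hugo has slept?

1

"who" is extracted from the subject of "slept".
Boundaries crossed, outermost first: [Ø] — 1 in total.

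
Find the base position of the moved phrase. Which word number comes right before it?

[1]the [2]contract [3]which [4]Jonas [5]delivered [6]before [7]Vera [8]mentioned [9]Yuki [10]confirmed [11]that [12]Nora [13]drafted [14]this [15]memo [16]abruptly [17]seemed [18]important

The displaced element is "the contract" (word 2).
It functions as the direct object of "delivered", so the gap sits immediately after word 5 ("delivered").
Base order: Jonas delivered the contract before Vera mentioned Yuki confirmed that Nora drafted this memo abruptly.

5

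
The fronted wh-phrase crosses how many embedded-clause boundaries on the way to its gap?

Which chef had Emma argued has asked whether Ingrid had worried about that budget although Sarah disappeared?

1

"which chef" is extracted from the subject of "asked".
Boundaries crossed, outermost first: [Ø] — 1 in total.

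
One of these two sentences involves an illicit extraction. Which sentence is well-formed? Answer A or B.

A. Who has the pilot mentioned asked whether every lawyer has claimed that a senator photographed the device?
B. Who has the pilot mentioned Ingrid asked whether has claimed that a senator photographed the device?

In B, the wh-phrase is extracted from inside a wh-island (introduced by "whether"), which blocks movement.
In A, the extraction path crosses only that-complement boundaries, which are transparent.
So A is grammatical.

A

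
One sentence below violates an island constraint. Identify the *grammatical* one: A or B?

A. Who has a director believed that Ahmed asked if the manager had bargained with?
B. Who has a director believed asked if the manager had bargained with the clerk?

B

In A, the wh-phrase is extracted from inside a wh-island (introduced by "if"), which blocks movement.
In B, the extraction path crosses only that-complement boundaries, which are transparent.
So B is grammatical.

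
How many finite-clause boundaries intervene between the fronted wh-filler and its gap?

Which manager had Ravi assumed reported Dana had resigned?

1

"which manager" is extracted from the subject of "reported".
Boundaries crossed, outermost first: [Ø] — 1 in total.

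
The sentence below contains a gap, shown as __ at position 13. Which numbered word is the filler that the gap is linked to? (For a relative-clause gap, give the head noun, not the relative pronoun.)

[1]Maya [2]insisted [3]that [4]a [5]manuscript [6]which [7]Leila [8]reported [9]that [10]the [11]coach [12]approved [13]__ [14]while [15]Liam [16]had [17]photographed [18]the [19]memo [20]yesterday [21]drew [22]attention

5

The gap at 13 is the object of "approved", inside a relative clause.
The relative pronoun is "which" (word 6); it is bound by the head noun immediately before it.
Its filler is the head noun "manuscript", at word 5.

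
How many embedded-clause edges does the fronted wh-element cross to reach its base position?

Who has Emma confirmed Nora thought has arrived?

"who" is extracted from the subject of "arrived".
Boundaries crossed, outermost first: [Ø], [Ø] — 2 in total.

2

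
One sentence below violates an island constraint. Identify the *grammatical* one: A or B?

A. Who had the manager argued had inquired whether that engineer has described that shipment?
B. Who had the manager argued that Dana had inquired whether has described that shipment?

A

In B, the wh-phrase is extracted from inside a wh-island (introduced by "whether"), which blocks movement.
In A, the extraction path crosses only that-complement boundaries, which are transparent.
So A is grammatical.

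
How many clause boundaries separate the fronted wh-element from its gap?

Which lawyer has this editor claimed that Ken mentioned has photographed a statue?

2

"which lawyer" is extracted from the subject of "photographed".
Boundaries crossed, outermost first: [that], [Ø] — 2 in total.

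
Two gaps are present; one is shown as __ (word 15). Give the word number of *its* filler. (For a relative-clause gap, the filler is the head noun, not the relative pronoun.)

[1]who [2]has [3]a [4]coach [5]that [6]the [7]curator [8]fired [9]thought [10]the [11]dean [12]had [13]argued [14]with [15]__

1

The marked gap is the object of the preposition "with" of "argued".
Its filler is the fronted wh-phrase "who", at word 1.
(The other dependency links word 4 to a gap after word 8.)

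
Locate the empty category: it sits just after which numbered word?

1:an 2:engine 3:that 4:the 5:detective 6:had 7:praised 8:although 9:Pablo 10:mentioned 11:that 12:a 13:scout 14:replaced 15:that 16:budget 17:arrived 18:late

The displaced element is "an engine" (word 2).
It functions as the direct object of "praised", so the gap sits immediately after word 7 ("praised").
Base order: The detective had praised an engine although Pablo mentioned that a scout replaced that budget.

7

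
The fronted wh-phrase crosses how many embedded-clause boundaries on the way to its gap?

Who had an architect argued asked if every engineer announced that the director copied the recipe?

1

"who" is extracted from the subject of "asked".
Boundaries crossed, outermost first: [Ø] — 1 in total.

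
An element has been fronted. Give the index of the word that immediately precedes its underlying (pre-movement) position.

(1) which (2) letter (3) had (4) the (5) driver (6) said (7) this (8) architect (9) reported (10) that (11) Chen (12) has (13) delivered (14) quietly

13

The displaced element is "which letter" (word 2).
It is linked across 2 clause boundaries (Ø → that).
It functions as the direct object of "delivered", so the gap sits immediately after word 13 ("delivered").
Base order: The driver had said this architect reported that Chen has delivered which letter quietly.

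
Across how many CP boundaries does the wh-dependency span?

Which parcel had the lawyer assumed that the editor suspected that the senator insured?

"which parcel" is extracted from the object of "insured".
Boundaries crossed, outermost first: [that], [that] — 2 in total.

2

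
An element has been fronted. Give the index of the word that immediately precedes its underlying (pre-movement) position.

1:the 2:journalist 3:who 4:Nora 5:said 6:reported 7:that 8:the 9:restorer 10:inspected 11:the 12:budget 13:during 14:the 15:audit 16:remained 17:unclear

The displaced element is "the journalist" (word 2).
It is linked across 1 clause boundary (Ø).
It functions as the subject of "reported", so the gap sits immediately after word 5 ("said").
Base order: Nora said that the journalist reported that the restorer inspected the budget during the audit.

5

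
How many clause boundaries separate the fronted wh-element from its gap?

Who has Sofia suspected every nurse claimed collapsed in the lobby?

"who" is extracted from the subject of "collapsed".
Boundaries crossed, outermost first: [Ø], [Ø] — 2 in total.

2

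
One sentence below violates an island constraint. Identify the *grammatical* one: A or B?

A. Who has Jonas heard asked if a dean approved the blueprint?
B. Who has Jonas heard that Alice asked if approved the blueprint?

In B, the wh-phrase is extracted from inside a wh-island (introduced by "if"), which blocks movement.
In A, the extraction path crosses only that-complement boundaries, which are transparent.
So A is grammatical.

A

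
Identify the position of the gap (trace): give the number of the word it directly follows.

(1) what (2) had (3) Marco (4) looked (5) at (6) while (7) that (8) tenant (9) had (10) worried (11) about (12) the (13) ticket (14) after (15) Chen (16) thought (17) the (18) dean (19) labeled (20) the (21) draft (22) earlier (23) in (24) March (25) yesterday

The displaced element is "what" (word 1).
It functions as the object of the preposition "at" of "looked", so the gap sits immediately after word 5 ("at").
Base order: Marco had looked at what while that tenant had worried about the ticket after Chen thought the dean labeled the draft earlier in March yesterday.

5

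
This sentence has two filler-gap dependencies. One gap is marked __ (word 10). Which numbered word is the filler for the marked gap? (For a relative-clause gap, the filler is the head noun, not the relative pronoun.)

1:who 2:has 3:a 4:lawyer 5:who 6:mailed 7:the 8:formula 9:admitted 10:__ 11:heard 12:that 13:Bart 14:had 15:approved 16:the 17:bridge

1

The marked gap is the subject of "heard".
Its filler is the fronted wh-phrase "who", at word 1.
(The other dependency links word 4 to a gap after word 5.)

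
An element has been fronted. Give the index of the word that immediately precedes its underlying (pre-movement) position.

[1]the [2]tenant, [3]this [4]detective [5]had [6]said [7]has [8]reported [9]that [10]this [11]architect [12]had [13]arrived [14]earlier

The displaced element is "the tenant" (word 2).
It is linked across 1 clause boundary (Ø).
It functions as the subject of "reported", so the gap sits immediately after word 6 ("said").
Base order: This detective had said the tenant has reported that this architect had arrived earlier.

6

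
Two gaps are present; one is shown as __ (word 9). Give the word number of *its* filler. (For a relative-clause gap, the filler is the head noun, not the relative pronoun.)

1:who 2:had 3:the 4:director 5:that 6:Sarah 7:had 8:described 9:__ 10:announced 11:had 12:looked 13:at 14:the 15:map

4

The marked gap is inside the relative clause, the direct object of "described".
Its filler is the head noun "director" (via "that"), at word 4.
(The other dependency links word 1 to a gap after word 10.)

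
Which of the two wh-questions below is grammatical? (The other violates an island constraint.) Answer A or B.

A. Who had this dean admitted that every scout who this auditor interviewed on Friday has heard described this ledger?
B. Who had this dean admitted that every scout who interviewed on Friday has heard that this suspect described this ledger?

In B, the wh-phrase is extracted from inside a complex-NP island (relative clause) (introduced by "who"), which blocks movement.
In A, the extraction path crosses only that-complement boundaries, which are transparent.
So A is grammatical.

A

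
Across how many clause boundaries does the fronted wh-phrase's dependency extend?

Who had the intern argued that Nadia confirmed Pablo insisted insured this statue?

3

"who" is extracted from the subject of "insured".
Boundaries crossed, outermost first: [that], [Ø], [Ø] — 3 in total.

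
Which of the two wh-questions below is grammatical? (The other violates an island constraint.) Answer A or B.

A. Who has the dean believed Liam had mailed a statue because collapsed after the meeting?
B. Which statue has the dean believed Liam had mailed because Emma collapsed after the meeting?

B

In A, the wh-phrase is extracted from inside an adjunct island (introduced by "because"), which blocks movement.
In B, the extraction path crosses only that-complement boundaries, which are transparent.
So B is grammatical.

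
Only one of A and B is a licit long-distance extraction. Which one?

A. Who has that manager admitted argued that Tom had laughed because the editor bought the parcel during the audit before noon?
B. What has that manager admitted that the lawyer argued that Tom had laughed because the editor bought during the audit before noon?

A

In B, the wh-phrase is extracted from inside an adjunct island (introduced by "because"), which blocks movement.
In A, the extraction path crosses only that-complement boundaries, which are transparent.
So A is grammatical.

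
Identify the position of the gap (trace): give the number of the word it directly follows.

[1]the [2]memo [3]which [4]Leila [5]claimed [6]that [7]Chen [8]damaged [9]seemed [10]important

The displaced element is "the memo" (word 2).
It is linked across 1 clause boundary (that).
It functions as the direct object of "damaged", so the gap sits immediately after word 8 ("damaged").
Base order: Leila claimed that Chen damaged the memo.

8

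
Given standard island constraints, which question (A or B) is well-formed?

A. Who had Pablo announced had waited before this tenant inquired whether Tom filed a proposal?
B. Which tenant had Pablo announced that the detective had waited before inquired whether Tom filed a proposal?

A

In B, the wh-phrase is extracted from inside an adjunct island (introduced by "before"), which blocks movement.
In A, the extraction path crosses only that-complement boundaries, which are transparent.
So A is grammatical.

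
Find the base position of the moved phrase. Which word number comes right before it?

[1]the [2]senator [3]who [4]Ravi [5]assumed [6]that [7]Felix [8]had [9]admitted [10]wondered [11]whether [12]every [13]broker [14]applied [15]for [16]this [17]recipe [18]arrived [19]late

9

The displaced element is "the senator" (word 2).
It is linked across 2 clause boundaries (that → Ø).
It functions as the subject of "wondered", so the gap sits immediately after word 9 ("admitted").
Base order: Ravi assumed that Felix had admitted that the senator wondered whether every broker applied for this recipe.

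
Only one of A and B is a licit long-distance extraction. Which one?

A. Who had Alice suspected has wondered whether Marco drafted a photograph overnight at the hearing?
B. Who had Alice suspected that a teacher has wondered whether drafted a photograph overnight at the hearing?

In B, the wh-phrase is extracted from inside a wh-island (introduced by "whether"), which blocks movement.
In A, the extraction path crosses only that-complement boundaries, which are transparent.
So A is grammatical.

A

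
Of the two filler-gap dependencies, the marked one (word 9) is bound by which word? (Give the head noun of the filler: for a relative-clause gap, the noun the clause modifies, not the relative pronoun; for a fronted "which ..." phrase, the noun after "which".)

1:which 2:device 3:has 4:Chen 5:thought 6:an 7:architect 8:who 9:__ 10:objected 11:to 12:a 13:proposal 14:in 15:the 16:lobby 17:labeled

The marked gap is inside the relative clause, the subject of "objected".
Its filler is the head noun "architect" (via "who"), at word 7.
(The other dependency links word 2 to a gap after word 17.)

7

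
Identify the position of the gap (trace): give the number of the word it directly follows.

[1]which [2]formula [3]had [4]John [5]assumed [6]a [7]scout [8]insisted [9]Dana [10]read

10

The displaced element is "which formula" (word 2).
It is linked across 2 clause boundaries (Ø → Ø).
It functions as the direct object of "read", so the gap sits immediately after word 10 ("read").
Base order: John had assumed a scout insisted Dana read which formula.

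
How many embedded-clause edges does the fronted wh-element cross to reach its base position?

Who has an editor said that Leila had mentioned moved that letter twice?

"who" is extracted from the subject of "moved".
Boundaries crossed, outermost first: [that], [Ø] — 2 in total.

2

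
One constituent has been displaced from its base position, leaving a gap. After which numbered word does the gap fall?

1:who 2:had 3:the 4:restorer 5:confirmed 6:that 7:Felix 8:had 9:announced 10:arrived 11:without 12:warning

9

The displaced element is "who" (word 1).
It is linked across 2 clause boundaries (that → Ø).
It functions as the subject of "arrived", so the gap sits immediately after word 9 ("announced").
Base order: The restorer had confirmed that Felix had announced that who arrived without warning.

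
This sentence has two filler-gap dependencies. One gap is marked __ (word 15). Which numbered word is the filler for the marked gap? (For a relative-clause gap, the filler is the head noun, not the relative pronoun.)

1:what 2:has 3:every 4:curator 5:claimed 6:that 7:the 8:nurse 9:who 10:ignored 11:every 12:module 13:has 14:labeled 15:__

The marked gap is the direct object of "labeled".
Its filler is the fronted wh-phrase "what", at word 1.
(The other dependency links word 8 to a gap after word 9.)

1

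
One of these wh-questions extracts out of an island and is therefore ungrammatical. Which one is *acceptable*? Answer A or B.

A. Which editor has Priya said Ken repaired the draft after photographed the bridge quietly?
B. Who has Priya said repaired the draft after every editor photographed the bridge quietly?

B

In A, the wh-phrase is extracted from inside an adjunct island (introduced by "after"), which blocks movement.
In B, the extraction path crosses only that-complement boundaries, which are transparent.
So B is grammatical.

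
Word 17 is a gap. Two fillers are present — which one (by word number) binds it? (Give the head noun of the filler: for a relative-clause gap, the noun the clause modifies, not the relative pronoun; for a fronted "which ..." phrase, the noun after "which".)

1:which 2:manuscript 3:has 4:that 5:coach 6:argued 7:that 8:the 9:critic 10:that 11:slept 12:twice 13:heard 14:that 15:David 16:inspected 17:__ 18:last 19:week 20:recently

2

The marked gap is the direct object of "inspected".
Its filler is the fronted wh-phrase "which manuscript", at word 2.
(The other dependency links word 9 to a gap after word 10.)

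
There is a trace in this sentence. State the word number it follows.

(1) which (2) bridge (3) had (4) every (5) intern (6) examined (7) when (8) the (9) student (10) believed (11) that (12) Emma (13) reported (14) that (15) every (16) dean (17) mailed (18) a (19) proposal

The displaced element is "which bridge" (word 2).
It functions as the direct object of "examined", so the gap sits immediately after word 6 ("examined").
Base order: Every intern had examined which bridge when the student believed that Emma reported that every dean mailed a proposal.

6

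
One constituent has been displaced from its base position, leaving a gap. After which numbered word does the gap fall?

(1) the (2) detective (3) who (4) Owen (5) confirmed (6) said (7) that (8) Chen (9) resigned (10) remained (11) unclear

5

The displaced element is "the detective" (word 2).
It is linked across 1 clause boundary (Ø).
It functions as the subject of "said", so the gap sits immediately after word 5 ("confirmed").
Base order: Owen confirmed that the detective said that Chen resigned.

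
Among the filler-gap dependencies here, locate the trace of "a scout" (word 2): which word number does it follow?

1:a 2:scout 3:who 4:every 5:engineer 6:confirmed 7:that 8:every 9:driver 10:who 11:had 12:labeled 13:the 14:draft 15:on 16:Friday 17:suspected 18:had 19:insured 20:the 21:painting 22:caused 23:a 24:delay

The displaced element is "a scout" (word 2).
It is linked across 2 clause boundaries (that → Ø).
It functions as the subject of "insured", so the gap sits immediately after word 17 ("suspected").
Base order: Every engineer confirmed that every driver who had labeled the draft on Friday suspected that a scout had insured the painting.

17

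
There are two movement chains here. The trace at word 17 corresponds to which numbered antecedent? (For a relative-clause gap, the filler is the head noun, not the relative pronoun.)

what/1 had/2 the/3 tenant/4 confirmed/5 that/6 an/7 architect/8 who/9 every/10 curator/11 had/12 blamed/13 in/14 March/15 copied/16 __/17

1

The marked gap is the direct object of "copied".
Its filler is the fronted wh-phrase "what", at word 1.
(The other dependency links word 8 to a gap after word 13.)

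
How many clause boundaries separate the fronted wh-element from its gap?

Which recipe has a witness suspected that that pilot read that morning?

"which recipe" is extracted from the object of "read".
Boundaries crossed, outermost first: [that] — 1 in total.

1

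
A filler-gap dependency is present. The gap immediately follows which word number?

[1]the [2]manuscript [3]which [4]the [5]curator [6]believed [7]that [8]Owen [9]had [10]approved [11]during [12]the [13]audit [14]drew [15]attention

The displaced element is "the manuscript" (word 2).
It is linked across 1 clause boundary (that).
It functions as the direct object of "approved", so the gap sits immediately after word 10 ("approved").
Base order: The curator believed that Owen had approved the manuscript during the audit.

10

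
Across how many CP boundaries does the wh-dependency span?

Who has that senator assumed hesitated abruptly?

"who" is extracted from the subject of "hesitated".
Boundaries crossed, outermost first: [Ø] — 1 in total.

1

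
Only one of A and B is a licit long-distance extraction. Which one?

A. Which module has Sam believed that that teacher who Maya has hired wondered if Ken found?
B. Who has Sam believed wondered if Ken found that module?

In A, the wh-phrase is extracted from inside a wh-island (introduced by "if"), which blocks movement.
In B, the extraction path crosses only that-complement boundaries, which are transparent.
So B is grammatical.

B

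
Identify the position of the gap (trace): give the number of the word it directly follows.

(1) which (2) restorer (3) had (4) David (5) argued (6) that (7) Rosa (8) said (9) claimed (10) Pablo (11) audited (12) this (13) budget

8

The displaced element is "which restorer" (word 2).
It is linked across 2 clause boundaries (that → Ø).
It functions as the subject of "claimed", so the gap sits immediately after word 8 ("said").
Base order: David had argued that Rosa said that which restorer claimed Pablo audited this budget.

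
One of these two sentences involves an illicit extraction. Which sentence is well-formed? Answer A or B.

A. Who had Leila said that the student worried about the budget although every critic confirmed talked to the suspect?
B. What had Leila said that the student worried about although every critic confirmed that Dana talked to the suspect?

B

In A, the wh-phrase is extracted from inside an adjunct island (introduced by "although"), which blocks movement.
In B, the extraction path crosses only that-complement boundaries, which are transparent.
So B is grammatical.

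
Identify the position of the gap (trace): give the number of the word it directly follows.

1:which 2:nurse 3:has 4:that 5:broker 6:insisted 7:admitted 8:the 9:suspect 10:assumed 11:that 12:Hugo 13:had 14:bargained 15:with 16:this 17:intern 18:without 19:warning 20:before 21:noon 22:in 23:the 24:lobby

6

The displaced element is "which nurse" (word 2).
It is linked across 1 clause boundary (Ø).
It functions as the subject of "admitted", so the gap sits immediately after word 6 ("insisted").
Base order: That broker has insisted that which nurse admitted the suspect assumed that Hugo had bargained with this intern without warning before noon in the lobby.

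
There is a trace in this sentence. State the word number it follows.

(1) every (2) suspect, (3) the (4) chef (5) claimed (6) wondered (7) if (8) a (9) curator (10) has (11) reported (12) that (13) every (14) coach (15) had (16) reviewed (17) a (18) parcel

The displaced element is "every suspect" (word 2).
It is linked across 1 clause boundary (Ø).
It functions as the subject of "wondered", so the gap sits immediately after word 5 ("claimed").
Base order: The chef claimed every suspect wondered if a curator has reported that every coach had reviewed a parcel.

5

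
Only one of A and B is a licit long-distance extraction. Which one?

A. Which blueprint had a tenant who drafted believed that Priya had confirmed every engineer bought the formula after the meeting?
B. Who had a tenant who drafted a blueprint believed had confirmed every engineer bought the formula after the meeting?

B

In A, the wh-phrase is extracted from inside a complex-NP island (relative clause) (introduced by "who"), which blocks movement.
In B, the extraction path crosses only that-complement boundaries, which are transparent.
So B is grammatical.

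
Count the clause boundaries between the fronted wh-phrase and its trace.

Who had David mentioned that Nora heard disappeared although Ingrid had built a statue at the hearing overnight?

"who" is extracted from the subject of "disappeared".
Boundaries crossed, outermost first: [that], [Ø] — 2 in total.

2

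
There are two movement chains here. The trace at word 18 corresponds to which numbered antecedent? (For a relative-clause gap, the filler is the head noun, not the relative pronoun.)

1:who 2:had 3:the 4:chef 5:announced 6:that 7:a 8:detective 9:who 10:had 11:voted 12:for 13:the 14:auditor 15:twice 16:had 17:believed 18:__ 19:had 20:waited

1

The marked gap is the subject of "waited".
Its filler is the fronted wh-phrase "who", at word 1.
(The other dependency links word 8 to a gap after word 9.)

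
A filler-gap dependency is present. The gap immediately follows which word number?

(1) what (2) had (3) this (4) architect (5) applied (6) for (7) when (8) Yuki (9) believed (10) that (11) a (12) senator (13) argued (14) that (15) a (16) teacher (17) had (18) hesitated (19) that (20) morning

6

The displaced element is "what" (word 1).
It functions as the object of the preposition "for" of "applied", so the gap sits immediately after word 6 ("for").
Base order: This architect had applied for what when Yuki believed that a senator argued that a teacher had hesitated that morning.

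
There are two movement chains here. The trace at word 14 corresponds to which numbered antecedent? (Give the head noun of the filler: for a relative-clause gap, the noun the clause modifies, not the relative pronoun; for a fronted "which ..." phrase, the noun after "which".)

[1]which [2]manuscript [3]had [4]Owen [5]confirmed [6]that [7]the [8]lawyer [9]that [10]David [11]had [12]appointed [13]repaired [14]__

The marked gap is the direct object of "repaired".
Its filler is the fronted wh-phrase "which manuscript", at word 2.
(The other dependency links word 8 to a gap after word 12.)

2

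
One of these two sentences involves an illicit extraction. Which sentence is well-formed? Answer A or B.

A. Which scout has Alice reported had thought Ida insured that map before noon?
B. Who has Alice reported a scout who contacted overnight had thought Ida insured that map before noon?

A

In B, the wh-phrase is extracted from inside a complex-NP island (relative clause) (introduced by "who"), which blocks movement.
In A, the extraction path crosses only that-complement boundaries, which are transparent.
So A is grammatical.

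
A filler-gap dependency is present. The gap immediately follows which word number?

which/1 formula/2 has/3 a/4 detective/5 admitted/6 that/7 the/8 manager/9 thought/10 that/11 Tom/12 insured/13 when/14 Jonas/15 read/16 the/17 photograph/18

The displaced element is "which formula" (word 2).
It is linked across 2 clause boundaries (that → that).
It functions as the direct object of "insured", so the gap sits immediately after word 13 ("insured").
Base order: A detective has admitted that the manager thought that Tom insured which formula when Jonas read the photograph.

13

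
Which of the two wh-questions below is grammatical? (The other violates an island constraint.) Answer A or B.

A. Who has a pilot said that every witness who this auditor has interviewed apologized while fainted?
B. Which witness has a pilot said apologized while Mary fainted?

In A, the wh-phrase is extracted from inside an adjunct island (introduced by "while"), which blocks movement.
In B, the extraction path crosses only that-complement boundaries, which are transparent.
So B is grammatical.

B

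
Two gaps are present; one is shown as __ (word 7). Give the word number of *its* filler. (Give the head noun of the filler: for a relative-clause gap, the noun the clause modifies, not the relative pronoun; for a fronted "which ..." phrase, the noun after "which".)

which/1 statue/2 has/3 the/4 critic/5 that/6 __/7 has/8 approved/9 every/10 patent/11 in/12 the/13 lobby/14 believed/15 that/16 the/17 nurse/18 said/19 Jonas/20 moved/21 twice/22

5

The marked gap is inside the relative clause, the subject of "approved".
Its filler is the head noun "critic" (via "that"), at word 5.
(The other dependency links word 2 to a gap after word 21.)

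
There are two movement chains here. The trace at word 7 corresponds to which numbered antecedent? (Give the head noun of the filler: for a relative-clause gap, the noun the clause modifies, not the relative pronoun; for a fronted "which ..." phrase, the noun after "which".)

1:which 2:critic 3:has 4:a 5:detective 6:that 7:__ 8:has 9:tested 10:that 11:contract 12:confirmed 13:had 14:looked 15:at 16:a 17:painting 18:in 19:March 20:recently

5

The marked gap is inside the relative clause, the subject of "tested".
Its filler is the head noun "detective" (via "that"), at word 5.
(The other dependency links word 2 to a gap after word 12.)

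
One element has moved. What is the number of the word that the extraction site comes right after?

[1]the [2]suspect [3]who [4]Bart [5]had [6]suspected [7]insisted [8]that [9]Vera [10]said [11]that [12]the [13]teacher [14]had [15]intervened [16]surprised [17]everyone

6

The displaced element is "the suspect" (word 2).
It is linked across 1 clause boundary (Ø).
It functions as the subject of "insisted", so the gap sits immediately after word 6 ("suspected").
Base order: Bart had suspected that the suspect insisted that Vera said that the teacher had intervened.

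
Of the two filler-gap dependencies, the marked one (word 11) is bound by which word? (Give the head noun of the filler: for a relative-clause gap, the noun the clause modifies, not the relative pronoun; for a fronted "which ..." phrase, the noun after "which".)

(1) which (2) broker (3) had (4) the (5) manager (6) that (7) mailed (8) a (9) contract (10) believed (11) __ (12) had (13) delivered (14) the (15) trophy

2

The marked gap is the subject of "delivered".
Its filler is the fronted wh-phrase "which broker", at word 2.
(The other dependency links word 5 to a gap after word 6.)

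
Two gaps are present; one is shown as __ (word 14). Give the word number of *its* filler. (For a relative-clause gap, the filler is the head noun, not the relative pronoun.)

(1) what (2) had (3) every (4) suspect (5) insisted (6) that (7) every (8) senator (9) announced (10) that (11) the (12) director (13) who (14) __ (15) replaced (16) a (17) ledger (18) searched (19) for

12

The marked gap is inside the relative clause, the subject of "replaced".
Its filler is the head noun "director" (via "who"), at word 12.
(The other dependency links word 1 to a gap after word 19.)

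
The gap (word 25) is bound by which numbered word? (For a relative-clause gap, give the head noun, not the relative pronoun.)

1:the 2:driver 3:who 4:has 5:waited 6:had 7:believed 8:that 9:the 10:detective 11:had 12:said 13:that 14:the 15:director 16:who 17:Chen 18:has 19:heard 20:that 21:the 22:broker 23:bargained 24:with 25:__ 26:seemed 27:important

15

The gap at 25 is the prepositional object of "bargained", inside a relative clause.
The relative pronoun is "who" (word 16); it is bound by the head noun immediately before it.
Its filler is the head noun "director", at word 15.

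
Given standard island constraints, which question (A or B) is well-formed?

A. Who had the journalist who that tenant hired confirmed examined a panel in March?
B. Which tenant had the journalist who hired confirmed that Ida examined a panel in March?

A

In B, the wh-phrase is extracted from inside a complex-NP island (relative clause) (introduced by "who"), which blocks movement.
In A, the extraction path crosses only that-complement boundaries, which are transparent.
So A is grammatical.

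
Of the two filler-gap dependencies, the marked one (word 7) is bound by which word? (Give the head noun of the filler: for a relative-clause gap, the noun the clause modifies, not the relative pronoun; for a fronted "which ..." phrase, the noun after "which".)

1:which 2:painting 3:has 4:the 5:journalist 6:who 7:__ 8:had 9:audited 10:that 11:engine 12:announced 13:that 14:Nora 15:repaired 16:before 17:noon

The marked gap is inside the relative clause, the subject of "audited".
Its filler is the head noun "journalist" (via "who"), at word 5.
(The other dependency links word 2 to a gap after word 15.)

5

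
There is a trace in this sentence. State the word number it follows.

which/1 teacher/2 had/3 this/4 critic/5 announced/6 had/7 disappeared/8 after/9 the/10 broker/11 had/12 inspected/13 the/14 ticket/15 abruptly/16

6

The displaced element is "which teacher" (word 2).
It is linked across 1 clause boundary (Ø).
It functions as the subject of "disappeared", so the gap sits immediately after word 6 ("announced").
Base order: This critic had announced which teacher had disappeared after the broker had inspected the ticket abruptly.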